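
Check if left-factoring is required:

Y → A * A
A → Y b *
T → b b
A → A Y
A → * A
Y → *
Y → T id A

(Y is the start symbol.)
No, left-factoring is not needed

Left-factoring is needed when two productions for the same non-terminal
share a common prefix on the right-hand side.

Productions for Y:
  Y → A * A
  Y → *
  Y → T id A
Productions for A:
  A → Y b *
  A → A Y
  A → * A

No common prefixes found.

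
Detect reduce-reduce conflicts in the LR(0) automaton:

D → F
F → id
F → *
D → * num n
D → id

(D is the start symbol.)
A reduce-reduce conflict occurs when an LR(0) state has two complete items [A → α .] and [B → β .] — both call for a reduction, and with no lookahead the parser cannot choose between them.

Augment with D' → D and build the canonical LR(0) collection (I0 = CLOSURE({[D' → . D]}), then GOTO on every symbol after a dot until no new states appear). It has 7 states:
  I0: { [D → . * num n], [D → . F], [D → . id], [D' → . D], [F → . *], [F → . id] }  — shift
  I1: { [D → * . num n], [F → * .] }  — shift, reduce
  I2: { [D' → D .] }  — accept
  I3: { [D → F .] }  — reduce
  I4: { [D → id .], [F → id .] }  — 2 reduces
  I5: { [D → * num . n] }  — shift
  I6: { [D → * num n .] }  — reduce

I4 contains complete items [D → id .], [F → id .] — reduce-reduce conflict.

Answer: Yes — I4: [D → id .] vs [F → id .]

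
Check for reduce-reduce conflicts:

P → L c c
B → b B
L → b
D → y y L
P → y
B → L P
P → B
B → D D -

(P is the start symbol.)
No reduce-reduce conflicts

A reduce-reduce conflict occurs when an LR(0) state has two complete items [A → α .] and [B → β .] — both call for a reduction, and with no lookahead the parser cannot choose between them.

Augment with P' → P and build the canonical LR(0) collection (I0 = CLOSURE({[P' → . P]}), then GOTO on every symbol after a dot until no new states appear). It has 18 states:
  I0: { [B → . D D -], [B → . L P], [B → . b B], [D → . y y L], [L → . b], [P → . B], [P → . L c c], [P → . y], [P' → . P] }  — shift
  I1: { [P → B .] }  — reduce
  I2: { [B → D . D -], [D → . y y L] }  — shift
  I3: { [B → . D D -], [B → . L P], [B → . b B], [B → L . P], [D → . y y L], [L → . b], [P → . B], [P → . L c c], [P → . y], [P → L . c c] }  — shift
  I4: { [P' → P .] }  — accept
  I5: { [B → . D D -], [B → . L P], [B → . b B], [B → b . B], [D → . y y L], [L → . b], [L → b .] }  — shift, reduce
  I6: { [D → y . y L], [P → y .] }  — shift, reduce
  I7: { [D → y y . L], [L → . b] }  — shift
  I8: { [D → y y L .] }  — reduce
  I9: { [L → b .] }  — reduce
  I10: { [B → b B .] }  — reduce
  I11: { [B → . D D -], [B → . L P], [B → . b B], [B → L . P], [D → . y y L], [L → . b], [P → . B], [P → . L c c], [P → . y] }  — shift
  I12: { [D → y . y L] }  — shift
  I13: { [B → L P .] }  — reduce
  I14: { [P → L c . c] }  — shift
  I15: { [P → L c c .] }  — reduce
  I16: { [B → D D . -] }  — shift
  I17: { [B → D D - .] }  — reduce

No state contains more than one complete item.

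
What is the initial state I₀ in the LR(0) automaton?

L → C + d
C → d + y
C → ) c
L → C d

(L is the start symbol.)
First, augment the grammar with L' → L
I₀ = CLOSURE({ [L' → . L] }):
  [L' → . L] has the dot before L: add [L → . C + d], [L → . C d]
  [L → . C + d] has the dot before C: add [C → . d + y], [C → . ) c]
No further items can be added.

I₀ = { [C → . ) c], [C → . d + y], [L → . C + d], [L → . C d], [L' → . L] }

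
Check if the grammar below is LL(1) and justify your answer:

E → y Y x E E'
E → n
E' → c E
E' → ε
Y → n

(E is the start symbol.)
No. Predict set conflict for E': { 'c' }

A grammar is LL(1) if for each non-terminal N with multiple productions, the predict sets of those productions are pairwise disjoint, where PREDICT(N → α) = (FIRST(α) \ {ε}) ∪ (FOLLOW(N) if α ⇒* ε).

Relevant sets:
  FOLLOW(E') = { $, 'c' }

For E:
  PREDICT(E → y Y x E E') = { 'y' }
  PREDICT(E → n) = { 'n' }
For E':
  PREDICT(E' → c E) = { 'c' }
  PREDICT(E' → ε) = { $, 'c' }
Y has a single production, so nothing to check there.

Conflict found: Predict set conflict for E': { 'c' }
The grammar is NOT LL(1).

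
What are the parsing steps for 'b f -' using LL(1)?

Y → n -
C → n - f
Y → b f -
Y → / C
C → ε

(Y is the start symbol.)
LL(1) parsing maintains a stack (initially the start symbol over $) and the input. At each step: if the stack top is a terminal, match it against the current input token; if it is a non-terminal N, replace it with the RHS of M[N, lookahead] (the unique production whose predict set contains the lookahead).

Stack is shown with the top on the left.

Stack    Input    Action
------------------------
Y $      b f - $  output Y → b f -
b f - $  b f - $  match 'b'
f - $    f - $    match 'f'
- $      - $      match '-'
$        $        accept

The string is accepted.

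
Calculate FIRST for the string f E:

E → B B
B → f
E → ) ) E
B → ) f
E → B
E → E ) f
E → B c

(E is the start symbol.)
To compute FIRST(f E), process the symbols left to right:
Symbol f is a terminal. Add 'f' and stop.
FIRST(f E) = { 'f' }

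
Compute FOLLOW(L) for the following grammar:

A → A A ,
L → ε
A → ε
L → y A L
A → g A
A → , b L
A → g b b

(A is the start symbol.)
{ $, ',', 'g', 'y' }

In L → y A L: L is at the end; this adds FOLLOW(L) to itself — nothing new
In A → , b L: L is at the end, add FOLLOW(A)

The FOLLOW sets referred to above (computed the same way, to a fixed point):
  FOLLOW(A) = { $, ',', 'g', 'y' }

Taking the union: FOLLOW(L) = { $, ',', 'g', 'y' }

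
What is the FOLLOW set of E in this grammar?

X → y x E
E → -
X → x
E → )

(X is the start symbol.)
To compute FOLLOW(E), find every occurrence of E on a right-hand side N → α E β: add FIRST(β) \ {ε}, and if β is empty or nullable also add FOLLOW(N). Iterate to a fixed point.

In X → y x E: E is at the end, add FOLLOW(X)

The FOLLOW sets referred to above (computed the same way, to a fixed point):
  FOLLOW(X) = { $ }

Taking the union: FOLLOW(E) = { $ }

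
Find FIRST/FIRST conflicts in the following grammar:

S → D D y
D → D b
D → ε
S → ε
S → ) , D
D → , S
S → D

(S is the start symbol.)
Yes. S → D D y / S → D on { ',', 'b' }; S → ε / S → D on { ε }; D → D b / D → ',' S on { ',' }

FIRST sets of the non-terminals at (or reachable through a nullable prefix from) the front of some alternative:
  FIRST(D) = { ',', 'b', ε }

Productions for S:
  S → D D y: FIRST = { ',', 'b', 'y' }
  S → ε: FIRST = { ε }
  S → ) , D: FIRST = { ')' }
  S → D: FIRST = { ',', 'b', ε }
Productions for D:
  D → D b: FIRST = { ',', 'b' }
  D → ε: FIRST = { ε }
  D → , S: FIRST = { ',' }

Conflict for S: S → D D y and S → D
  Overlap: { ',', 'b' }
Conflict for S: S → ε and S → D
  Overlap: { ε }
Conflict for D: D → D b and D → , S
  Overlap: { ',' }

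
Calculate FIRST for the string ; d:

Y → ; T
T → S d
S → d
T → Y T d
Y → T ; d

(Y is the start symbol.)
To compute FIRST(; d), process the symbols left to right:
Symbol ; is a terminal. Add ';' and stop.
FIRST(; d) = { ';' }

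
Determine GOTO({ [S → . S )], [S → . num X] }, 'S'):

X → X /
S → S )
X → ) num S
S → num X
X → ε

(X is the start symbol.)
GOTO(I, 'S') = CLOSURE({ [A → αX.β] : [A → α.Xβ] ∈ I, X = 'S' })

Items with dot before 'S', with the dot advanced:
  [S → . S )] → [S → S . )]
Closure adds nothing (no advanced item has the dot before a non-terminal).

GOTO = { [S → S . )] }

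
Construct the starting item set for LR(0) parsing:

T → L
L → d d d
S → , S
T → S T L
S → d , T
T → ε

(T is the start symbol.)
{ [L → . d d d], [S → . , S], [S → . d , T], [T → . L], [T → . S T L], [T → .], [T' → . T] }

First, augment the grammar with T' → T
I₀ = CLOSURE({ [T' → . T] }):
  [T' → . T] has the dot before T: add [T → . L], [T → . S T L], [T → .]
  [T → . L] has the dot before L: add [L → . d d d]
  [T → . S T L] has the dot before S: add [S → . , S], [S → . d , T]
No further items can be added.

I₀ = { [L → . d d d], [S → . , S], [S → . d , T], [T → . L], [T → . S T L], [T → .], [T' → . T] }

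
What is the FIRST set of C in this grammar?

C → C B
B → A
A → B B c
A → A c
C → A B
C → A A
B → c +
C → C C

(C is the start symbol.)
{ 'c' }

FIRST sets of the other non-terminals involved (by the same procedure, iterated to a fixed point):
  FIRST(A) = { 'c' }

From C → C B:
  - C is the symbol being defined: contributes nothing new
    C is not nullable, so stop
From C → A B:
  - A is a non-terminal: add FIRST(A) \ {ε} = { 'c' }
    A is not nullable, so stop
From C → A A:
  - A is a non-terminal: add FIRST(A) \ {ε} = { 'c' }
    A is not nullable, so stop
From C → C C:
  - C is the symbol being defined: contributes nothing new
    C is not nullable, so stop

Collecting: FIRST(C) = { 'c' }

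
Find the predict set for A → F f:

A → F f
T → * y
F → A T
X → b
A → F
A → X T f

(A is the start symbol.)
PREDICT(A → F f) = (FIRST(RHS) \ {ε}) ∪ (FOLLOW(A) if ε ∈ FIRST(RHS), i.e. RHS ⇒* ε)
FIRST(F) = { 'b' }
FIRST(F f) = { 'b' }
ε ∉ FIRST(F f), so FOLLOW(A) is not added.
PREDICT(A → F f) = { 'b' }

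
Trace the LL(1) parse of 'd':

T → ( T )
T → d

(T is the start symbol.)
LL(1) parsing maintains a stack (initially the start symbol over $) and the input. At each step: if the stack top is a terminal, match it against the current input token; if it is a non-terminal N, replace it with the RHS of M[N, lookahead] (the unique production whose predict set contains the lookahead).

Stack is shown with the top on the left.

Stack  Input  Action
--------------------
T $    d $    output T → d
d $    d $    match 'd'
$      $      accept

The string is accepted.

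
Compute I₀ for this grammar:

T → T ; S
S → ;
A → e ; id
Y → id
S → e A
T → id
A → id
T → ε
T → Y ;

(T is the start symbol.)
First, augment the grammar with T' → T
I₀ = CLOSURE({ [T' → . T] }):
  [T' → . T] has the dot before T: add [T → . T ; S], [T → . id], [T → .], [T → . Y ;]
  [T → . Y ;] has the dot before Y: add [Y → . id]
No further items can be added.

I₀ = { [T → . T ; S], [T → . Y ;], [T → . id], [T → .], [T' → . T], [Y → . id] }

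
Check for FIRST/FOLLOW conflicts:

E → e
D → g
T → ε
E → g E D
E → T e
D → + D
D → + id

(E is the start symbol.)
Nullable non-terminals: T.
T has a nullable alternative but only one production, so nothing to check.

D, E have no nullable alternative, so no FIRST/FOLLOW check is needed there.

No FIRST/FOLLOW conflicts found.

Answer: No FIRST/FOLLOW conflicts.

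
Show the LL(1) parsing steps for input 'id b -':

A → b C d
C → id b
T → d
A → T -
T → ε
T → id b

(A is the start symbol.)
Stack is shown with the top on the left.

Stack     Input     Action
--------------------------
A $       id b - $  output A → T -
T - $     id b - $  output T → id b
id b - $  id b - $  match 'id'
b - $     b - $     match 'b'
- $       - $       match '-'
$         $         accept

The string is accepted.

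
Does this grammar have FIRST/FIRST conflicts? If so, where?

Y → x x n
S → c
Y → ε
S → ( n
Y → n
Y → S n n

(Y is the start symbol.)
No FIRST/FIRST conflicts.

FIRST sets of the non-terminals at (or reachable through a nullable prefix from) the front of some alternative:
  FIRST(S) = { '(', 'c' }

Productions for Y:
  Y → x x n: FIRST = { 'x' }
  Y → ε: FIRST = { ε }
  Y → n: FIRST = { 'n' }
  Y → S n n: FIRST = { '(', 'c' }
Productions for S:
  S → c: FIRST = { 'c' }
  S → ( n: FIRST = { '(' }

All alternatives of each non-terminal have pairwise disjoint FIRST sets.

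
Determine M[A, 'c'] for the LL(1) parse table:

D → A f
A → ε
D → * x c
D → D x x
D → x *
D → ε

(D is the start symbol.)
To find M[A, 'c'], we find productions for A where 'c' is in the predict set (PREDICT(N → α) = (FIRST(α) \ {ε}) ∪ (FOLLOW(N) if α ⇒* ε)).

Relevant sets:
  FOLLOW(A) = { 'f' }

A → ε: PREDICT = { 'f' }

M[A, 'c'] is empty (no production applies)

Answer: Empty (error entry)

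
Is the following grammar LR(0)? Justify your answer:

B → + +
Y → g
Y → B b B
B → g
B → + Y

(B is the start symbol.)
No. Shift-reduce conflict between [B → + + .] and [B → . + +]

Augment with B' → B and build the canonical LR(0) collection (I0 = CLOSURE({[B' → . B]}), then GOTO on every symbol after a dot until no new states appear). It has 10 states:
  I0: { [B → . + +], [B → . + Y], [B → . g], [B' → . B] }  — shift
  I1: { [B → + . +], [B → + . Y], [B → . + +], [B → . + Y], [B → . g], [Y → . B b B], [Y → . g] }  — shift
  I2: { [B' → B .] }  — accept
  I3: { [B → g .] }  — reduce
  I4: { [B → + + .], [B → + . +], [B → + . Y], [B → . + +], [B → . + Y], [B → . g], [Y → . B b B], [Y → . g] }  — shift, reduce
  I5: { [Y → B . b B] }  — shift
  I6: { [B → + Y .] }  — reduce
  I7: { [B → g .], [Y → g .] }  — 2 reduces
  I8: { [B → . + +], [B → . + Y], [B → . g], [Y → B b . B] }  — shift
  I9: { [Y → B b B .] }  — reduce

Conflict in state I4:
  Shift-reduce conflict between [B → + + .] and [B → . + +]
So the grammar is NOT LR(0).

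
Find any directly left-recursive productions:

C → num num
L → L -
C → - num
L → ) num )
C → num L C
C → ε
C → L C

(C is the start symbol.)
C → num num: starts with num
L → L -: LEFT RECURSIVE (starts with L)
C → - num: starts with '-'
L → ) num ): starts with ')'
C → num L C: starts with num
C → ε: starts with ε
C → L C: starts with L

The grammar has direct left recursion on: L.

Answer: Yes, L is left-recursive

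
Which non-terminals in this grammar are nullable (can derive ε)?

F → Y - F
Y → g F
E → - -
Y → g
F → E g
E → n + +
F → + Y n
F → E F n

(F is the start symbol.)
A non-terminal is nullable if it can derive ε (the empty string): either it has an ε-production, or it has a production whose right-hand side consists entirely of nullable non-terminals.

There are no ε-productions, so no non-terminal can derive ε.
No non-terminals are nullable.

Answer: None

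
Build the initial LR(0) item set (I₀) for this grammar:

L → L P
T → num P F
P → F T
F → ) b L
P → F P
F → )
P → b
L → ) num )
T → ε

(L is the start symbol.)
{ [L → . ) num )], [L → . L P], [L' → . L] }

First, augment the grammar with L' → L
I₀ = CLOSURE({ [L' → . L] }):
  [L' → . L] has the dot before L: add [L → . L P], [L → . ) num )]
No further items can be added.

I₀ = { [L → . ) num )], [L → . L P], [L' → . L] }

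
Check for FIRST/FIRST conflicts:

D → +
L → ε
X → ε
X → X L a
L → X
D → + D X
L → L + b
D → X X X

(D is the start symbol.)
Yes. D → '+' / D → '+' D X on { '+' }; D → '+' / D → X X X on { '+' }; D → '+' D X / D → X X X on { '+' }; L → ε / L → X on { ε }; L → X / L → L '+' b on { '+', 'a' }

A FIRST/FIRST conflict occurs when two productions N → α and N → β for the same non-terminal have FIRST(α) ∩ FIRST(β) ≠ ∅ (with ε ∈ FIRST of a nullable right-hand side, so two nullable alternatives also conflict).

FIRST sets of the non-terminals at (or reachable through a nullable prefix from) the front of some alternative:
  FIRST(X) = { '+', 'a', ε }
  FIRST(L) = { '+', 'a', ε }

Productions for D:
  D → +: FIRST = { '+' }
  D → + D X: FIRST = { '+' }
  D → X X X: FIRST = { '+', 'a', ε }
Productions for L:
  L → ε: FIRST = { ε }
  L → X: FIRST = { '+', 'a', ε }
  L → L + b: FIRST = { '+', 'a' }
Productions for X:
  X → ε: FIRST = { ε }
  X → X L a: FIRST = { '+', 'a' }

Conflict for D: D → + and D → + D X
  Overlap: { '+' }
Conflict for D: D → + and D → X X X
  Overlap: { '+' }
Conflict for D: D → + D X and D → X X X
  Overlap: { '+' }
Conflict for L: L → ε and L → X
  Overlap: { ε }
Conflict for L: L → X and L → L + b
  Overlap: { '+', 'a' }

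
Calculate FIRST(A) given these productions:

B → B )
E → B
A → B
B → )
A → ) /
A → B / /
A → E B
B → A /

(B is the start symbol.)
To compute FIRST(A), examine every production with A on the left-hand side, reading each right-hand side left to right until a non-nullable symbol is reached.

FIRST sets of the other non-terminals involved (by the same procedure, iterated to a fixed point):
  FIRST(B) = { ')' }
  FIRST(E) = { ')' }

From A → B:
  - B is a non-terminal: add FIRST(B) \ {ε} = { ')' }
    B is not nullable, so stop
From A → ) /:
  - ')' is a terminal: add ')' and stop
From A → B / /:
  - B is a non-terminal: add FIRST(B) \ {ε} = { ')' }
    B is not nullable, so stop
From A → E B:
  - E is a non-terminal: add FIRST(E) \ {ε} = { ')' }
    E is not nullable, so stop

Collecting: FIRST(A) = { ')' }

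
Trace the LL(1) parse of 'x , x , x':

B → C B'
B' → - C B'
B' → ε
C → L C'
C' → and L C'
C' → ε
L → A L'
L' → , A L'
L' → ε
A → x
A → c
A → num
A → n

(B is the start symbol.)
Stack is shown with the top on the left.

Stack           Input        Action
-----------------------------------
B $             x , x , x $  output B → C B'
C B' $          x , x , x $  output C → L C'
L C' B' $       x , x , x $  output L → A L'
A L' C' B' $    x , x , x $  output A → x
x L' C' B' $    x , x , x $  match 'x'
L' C' B' $      , x , x $    output L' → , A L'
, A L' C' B' $  , x , x $    match ','
A L' C' B' $    x , x $      output A → x
x L' C' B' $    x , x $      match 'x'
L' C' B' $      , x $        output L' → , A L'
, A L' C' B' $  , x $        match ','
A L' C' B' $    x $          output A → x
x L' C' B' $    x $          match 'x'
L' C' B' $      $            output L' → ε
C' B' $         $            output C' → ε
B' $            $            output B' → ε
$               $            accept

The string is accepted.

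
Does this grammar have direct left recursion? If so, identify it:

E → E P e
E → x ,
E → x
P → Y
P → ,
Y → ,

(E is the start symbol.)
Yes, E is left-recursive

E → E P e: LEFT RECURSIVE (starts with E)
E → x ,: starts with x
E → x: starts with x
P → Y: starts with Y
P → ,: starts with ','
Y → ,: starts with ','

The grammar has direct left recursion on: E.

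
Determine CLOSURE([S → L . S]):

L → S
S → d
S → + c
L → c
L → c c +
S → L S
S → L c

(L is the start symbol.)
{ [L → . S], [L → . c c +], [L → . c], [S → . + c], [S → . L S], [S → . L c], [S → . d], [S → L . S] }

To compute CLOSURE, for each item [A → α.Bβ] where B is a non-terminal, add [B → .γ] for all productions B → γ; repeat for the newly added items until nothing changes.

Start with: [S → L . S]
  [S → L . S] has the dot before S: add [S → . d], [S → . + c], [S → . L S], [S → . L c]
  [S → . L S] has the dot before L: add [L → . S], [L → . c], [L → . c c +]
No further items can be added.

CLOSURE = { [L → . S], [L → . c c +], [L → . c], [S → . + c], [S → . L S], [S → . L c], [S → . d], [S → L . S] }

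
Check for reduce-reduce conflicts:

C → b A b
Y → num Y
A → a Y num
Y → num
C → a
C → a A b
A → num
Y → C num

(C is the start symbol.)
No reduce-reduce conflicts

A reduce-reduce conflict occurs when an LR(0) state has two complete items [A → α .] and [B → β .] — both call for a reduction, and with no lookahead the parser cannot choose between them.

Augment with C' → C and build the canonical LR(0) collection (I0 = CLOSURE({[C' → . C]}), then GOTO on every symbol after a dot until no new states appear). It has 16 states:
  I0: { [C → . a A b], [C → . a], [C → . b A b], [C' → . C] }  — shift
  I1: { [C' → C .] }  — accept
  I2: { [A → . a Y num], [A → . num], [C → a . A b], [C → a .] }  — shift, reduce
  I3: { [A → . a Y num], [A → . num], [C → b . A b] }  — shift
  I4: { [C → b A . b] }  — shift
  I5: { [A → a . Y num], [C → . a A b], [C → . a], [C → . b A b], [Y → . C num], [Y → . num Y], [Y → . num] }  — shift
  I6: { [A → num .] }  — reduce
  I7: { [Y → C . num] }  — shift
  I8: { [A → a Y . num] }  — shift
  I9: { [C → . a A b], [C → . a], [C → . b A b], [Y → . C num], [Y → . num Y], [Y → . num], [Y → num . Y], [Y → num .] }  — shift, reduce
  I10: { [Y → num Y .] }  — reduce
  I11: { [A → a Y num .] }  — reduce
  I12: { [Y → C num .] }  — reduce
  I13: { [C → b A b .] }  — reduce
  I14: { [C → a A . b] }  — shift
  I15: { [C → a A b .] }  — reduce

No state contains more than one complete item.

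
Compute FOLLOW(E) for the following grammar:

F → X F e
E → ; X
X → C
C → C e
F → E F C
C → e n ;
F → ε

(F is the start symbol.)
{ ';', 'e' }

In F → E F C: E is followed by F C, add FIRST(F C) \ {ε} = { ';', 'e' }

Taking the union: FOLLOW(E) = { ';', 'e' }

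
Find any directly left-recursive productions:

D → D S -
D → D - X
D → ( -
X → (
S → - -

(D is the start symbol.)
Yes, D is left-recursive

Direct left recursion occurs when N → N α for some non-terminal N (the right-hand side begins with the left-hand side itself).

D → D S -: LEFT RECURSIVE (starts with D)
D → D - X: LEFT RECURSIVE (starts with D)
D → ( -: starts with '('
X → (: starts with '('
S → - -: starts with '-'

The grammar has direct left recursion on: D.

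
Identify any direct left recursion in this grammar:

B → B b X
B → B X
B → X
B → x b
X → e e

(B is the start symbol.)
Yes, B is left-recursive

B → B b X: LEFT RECURSIVE (starts with B)
B → B X: LEFT RECURSIVE (starts with B)
B → X: starts with X
B → x b: starts with x
X → e e: starts with e

The grammar has direct left recursion on: B.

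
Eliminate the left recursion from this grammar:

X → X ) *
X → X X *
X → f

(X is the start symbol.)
X → f X'
X' → ) * X'
X' → X * X'
X' → ε

X is directly left-recursive. The standard transformation for
  A → A α₁ | ... | A α_m | β₁ | ... | β_n
is
  A  → β₁ A' | ... | β_n A'
  A' → α₁ A' | ... | α_m A' | ε

X → f becomes X → f X'
X → X ) * becomes X' → ) * X'
X → X X * becomes X' → X * X'
Add X' → ε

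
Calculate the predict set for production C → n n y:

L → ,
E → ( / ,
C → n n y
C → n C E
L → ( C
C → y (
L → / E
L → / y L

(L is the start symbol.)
PREDICT(C → n n y) = (FIRST(RHS) \ {ε}) ∪ (FOLLOW(C) if ε ∈ FIRST(RHS), i.e. RHS ⇒* ε)
FIRST(n n y) = { 'n' }
ε ∉ FIRST(n n y), so FOLLOW(C) is not added.
PREDICT(C → n n y) = { 'n' }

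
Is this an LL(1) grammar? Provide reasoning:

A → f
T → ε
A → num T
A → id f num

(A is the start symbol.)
For A:
  PREDICT(A → f) = { 'f' }
  PREDICT(A → num T) = { 'num' }
  PREDICT(A → id f num) = { 'id' }
T has a single production, so nothing to check there.

All predict sets are disjoint. The grammar IS LL(1).

Answer: Yes, the grammar is LL(1).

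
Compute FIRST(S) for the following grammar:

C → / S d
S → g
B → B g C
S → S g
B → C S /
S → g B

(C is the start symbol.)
From S → g:
  - g is a terminal: add 'g' and stop
From S → S g:
  - S is the symbol being defined: contributes nothing new
    S is not nullable, so stop
From S → g B:
  - g is a terminal: add 'g' and stop

Collecting: FIRST(S) = { 'g' }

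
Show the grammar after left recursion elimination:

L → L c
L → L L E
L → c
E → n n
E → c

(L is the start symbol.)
L → c L'
L' → c L'
L' → L E L'
L' → ε
E → n n
E → c

L is directly left-recursive. The standard transformation for
  A → A α₁ | ... | A α_m | β₁ | ... | β_n
is
  A  → β₁ A' | ... | β_n A'
  A' → α₁ A' | ... | α_m A' | ε

L → c becomes L → c L'
L → L c becomes L' → c L'
L → L L E becomes L' → L E L'
Add L' → ε

Productions for other non-terminals are unchanged:
  E → n n
  E → c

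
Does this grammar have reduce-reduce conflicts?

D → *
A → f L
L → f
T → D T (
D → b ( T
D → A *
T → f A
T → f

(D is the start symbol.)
A reduce-reduce conflict occurs when an LR(0) state has two complete items [A → α .] and [B → β .] — both call for a reduction, and with no lookahead the parser cannot choose between them.

Augment with D' → D and build the canonical LR(0) collection (I0 = CLOSURE({[D' → . D]}), then GOTO on every symbol after a dot until no new states appear). It has 17 states:
  I0: { [A → . f L], [D → . *], [D → . A *], [D → . b ( T], [D' → . D] }  — shift
  I1: { [D → * .] }  — reduce
  I2: { [D → A . *] }  — shift
  I3: { [D' → D .] }  — accept
  I4: { [D → b . ( T] }  — shift
  I5: { [A → f . L], [L → . f] }  — shift
  I6: { [A → f L .] }  — reduce
  I7: { [L → f .] }  — reduce
  I8: { [A → . f L], [D → . *], [D → . A *], [D → . b ( T], [D → b ( . T], [T → . D T (], [T → . f A], [T → . f] }  — shift
  I9: { [A → . f L], [D → . *], [D → . A *], [D → . b ( T], [T → . D T (], [T → . f A], [T → . f], [T → D . T (] }  — shift
  I10: { [D → b ( T .] }  — reduce
  I11: { [A → . f L], [A → f . L], [L → . f], [T → f . A], [T → f .] }  — shift, reduce
  I12: { [T → f A .] }  — reduce
  I13: { [A → f . L], [L → . f], [L → f .] }  — shift, reduce
  I14: { [T → D T . (] }  — shift
  I15: { [T → D T ( .] }  — reduce
  I16: { [D → A * .] }  — reduce

No state contains more than one complete item.

Answer: No reduce-reduce conflicts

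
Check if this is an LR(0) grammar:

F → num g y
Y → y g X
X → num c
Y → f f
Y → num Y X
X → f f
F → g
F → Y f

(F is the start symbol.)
Augment with F' → F and build the canonical LR(0) collection (I0 = CLOSURE({[F' → . F]}), then GOTO on every symbol after a dot until no new states appear). It has 20 states:
  I0: { [F → . Y f], [F → . g], [F → . num g y], [F' → . F], [Y → . f f], [Y → . num Y X], [Y → . y g X] }  — shift
  I1: { [F' → F .] }  — accept
  I2: { [F → Y . f] }  — shift
  I3: { [Y → f . f] }  — shift
  I4: { [F → g .] }  — reduce
  I5: { [F → num . g y], [Y → . f f], [Y → . num Y X], [Y → . y g X], [Y → num . Y X] }  — shift
  I6: { [Y → y . g X] }  — shift
  I7: { [X → . f f], [X → . num c], [Y → y g . X] }  — shift
  I8: { [Y → y g X .] }  — reduce
  I9: { [X → f . f] }  — shift
  I10: { [X → num . c] }  — shift
  I11: { [X → num c .] }  — reduce
  I12: { [X → f f .] }  — reduce
  I13: { [X → . f f], [X → . num c], [Y → num Y . X] }  — shift
  I14: { [F → num g . y] }  — shift
  I15: { [Y → . f f], [Y → . num Y X], [Y → . y g X], [Y → num . Y X] }  — shift
  I16: { [F → num g y .] }  — reduce
  I17: { [Y → num Y X .] }  — reduce
  I18: { [Y → f f .] }  — reduce
  I19: { [F → Y f .] }  — reduce

Every state is either a pure shift/goto state or contains exactly one complete item and nothing to shift — no conflicts. The grammar is LR(0).

Answer: Yes, the grammar is LR(0)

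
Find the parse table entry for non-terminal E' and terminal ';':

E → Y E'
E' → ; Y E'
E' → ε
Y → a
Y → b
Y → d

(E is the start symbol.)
E' → ; Y E'

To find M[E', ';'], we find productions for E' where ';' is in the predict set (PREDICT(N → α) = (FIRST(α) \ {ε}) ∪ (FOLLOW(N) if α ⇒* ε)).

Relevant sets:
  FOLLOW(E') = { $ }

E' → ; Y E': PREDICT = { ';' }
  ';' is in predict set, so this production goes in M[E', ';']
E' → ε: PREDICT = { $ }

M[E', ';'] = E' → ; Y E'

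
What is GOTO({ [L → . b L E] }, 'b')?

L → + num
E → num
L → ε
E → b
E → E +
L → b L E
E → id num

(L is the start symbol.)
GOTO(I, 'b') = CLOSURE({ [A → αX.β] : [A → α.Xβ] ∈ I, X = 'b' })

Items with dot before 'b', with the dot advanced:
  [L → . b L E] → [L → b . L E]
Closure of the advanced items:
  [L → b . L E] has the dot before L: add [L → . + num], [L → .], [L → . b L E]

GOTO = { [L → . + num], [L → . b L E], [L → .], [L → b . L E] }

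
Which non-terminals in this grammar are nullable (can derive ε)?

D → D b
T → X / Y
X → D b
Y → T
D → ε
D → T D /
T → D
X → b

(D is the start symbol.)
A non-terminal is nullable if it can derive ε (the empty string): either it has an ε-production, or it has a production whose right-hand side consists entirely of nullable non-terminals.

ε-productions: D → ε
So D is immediately nullable.
T → D: every symbol on the right is nullable, so T is nullable too.
Y → T: every symbol on the right is nullable, so Y is nullable too.
No further non-terminal can be added: every production for the remaining non-terminals contains a terminal or a non-nullable non-terminal.
Nullable = { 'D', 'T', 'Y' }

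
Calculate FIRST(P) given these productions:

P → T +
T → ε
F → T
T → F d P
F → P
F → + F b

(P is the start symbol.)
{ '+', 'd' }

To compute FIRST(P), examine every production with P on the left-hand side, reading each right-hand side left to right until a non-nullable symbol is reached.

FIRST sets of the other non-terminals involved (by the same procedure, iterated to a fixed point):
  FIRST(T) = { '+', 'd', ε }

From P → T +:
  - T is a non-terminal: add FIRST(T) \ {ε} = { '+', 'd' }
    T is nullable, so continue to the next symbol
  - '+' is a terminal: add '+' and stop

Collecting: FIRST(P) = { '+', 'd' }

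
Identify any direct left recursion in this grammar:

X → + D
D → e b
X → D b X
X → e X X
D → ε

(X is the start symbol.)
No direct left recursion

Direct left recursion occurs when N → N α for some non-terminal N (the right-hand side begins with the left-hand side itself).

X → + D: starts with '+'
D → e b: starts with e
X → D b X: starts with D
X → e X X: starts with e
D → ε: starts with ε

No direct left recursion found.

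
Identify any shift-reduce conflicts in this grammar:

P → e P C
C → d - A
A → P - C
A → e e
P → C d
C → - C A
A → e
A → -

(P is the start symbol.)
A shift-reduce conflict occurs when an LR(0) state has both:
  - a complete (reduce) item [A → α .] (dot at the end), and
  - a shift item [B → β . c γ] (dot before a terminal).

Augment with P' → P and build the canonical LR(0) collection (I0 = CLOSURE({[P' → . P]}), then GOTO on every symbol after a dot until no new states appear). It has 19 states:
  I0: { [C → . - C A], [C → . d - A], [P → . C d], [P → . e P C], [P' → . P] }  — shift
  I1: { [C → - . C A], [C → . - C A], [C → . d - A] }  — shift
  I2: { [P → C . d] }  — shift
  I3: { [P' → P .] }  — accept
  I4: { [C → d . - A] }  — shift
  I5: { [C → . - C A], [C → . d - A], [P → . C d], [P → . e P C], [P → e . P C] }  — shift
  I6: { [C → . - C A], [C → . d - A], [P → e P . C] }  — shift
  I7: { [P → e P C .] }  — reduce
  I8: { [A → . -], [A → . P - C], [A → . e e], [A → . e], [C → . - C A], [C → . d - A], [C → d - . A], [P → . C d], [P → . e P C] }  — shift
  I9: { [A → - .], [C → - . C A], [C → . - C A], [C → . d - A] }  — shift, reduce
  I10: { [C → d - A .] }  — reduce
  I11: { [A → P . - C] }  — shift
  I12: { [A → e . e], [A → e .], [C → . - C A], [C → . d - A], [P → . C d], [P → . e P C], [P → e . P C] }  — shift, reduce
  I13: { [A → e e .], [C → . - C A], [C → . d - A], [P → . C d], [P → . e P C], [P → e . P C] }  — shift, reduce
  I14: { [A → P - . C], [C → . - C A], [C → . d - A] }  — shift
  I15: { [A → P - C .] }  — reduce
  I16: { [A → . -], [A → . P - C], [A → . e e], [A → . e], [C → - C . A], [C → . - C A], [C → . d - A], [P → . C d], [P → . e P C] }  — shift
  I17: { [C → - C A .] }  — reduce
  I18: { [P → C d .] }  — reduce

I9 contains reduce item [A → - .] and shift items [C → . - C A], [C → . d - A] — shift-reduce conflict.
I12 contains reduce item [A → e .] and shift items [A → e . e], [C → . - C A], [C → . d - A], [P → . e P C] — shift-reduce conflict.
I13 contains reduce item [A → e e .] and shift items [C → . - C A], [C → . d - A], [P → . e P C] — shift-reduce conflict.

Answer: Yes — I9: [A → - .] vs [C → . - C A]; I12: [A → e .] vs [A → e . e]; I13: [A → e e .] vs [C → . - C A]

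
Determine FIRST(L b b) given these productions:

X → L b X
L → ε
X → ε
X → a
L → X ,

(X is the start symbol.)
{ ',', 'a', 'b' }

FIRST sets of the non-terminals involved (from the grammar, by fixed-point iteration):
  FIRST(L) = { ',', 'a', 'b', ε }

To compute FIRST(L b b), process the symbols left to right:
Symbol L is a non-terminal. Add FIRST(L) \ {ε} = { ',', 'a', 'b' }
L is nullable (ε ∈ FIRST(L)), continue to the next symbol.
Symbol b is a terminal. Add 'b' and stop.
FIRST(L b b) = { ',', 'a', 'b' }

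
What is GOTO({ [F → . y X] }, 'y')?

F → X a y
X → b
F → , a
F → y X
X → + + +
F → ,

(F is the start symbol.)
{ [F → y . X], [X → . + + +], [X → . b] }

GOTO(I, 'y') = CLOSURE({ [A → αX.β] : [A → α.Xβ] ∈ I, X = 'y' })

Items with dot before 'y', with the dot advanced:
  [F → . y X] → [F → y . X]
Closure of the advanced items:
  [F → y . X] has the dot before X: add [X → . b], [X → . + + +]

GOTO = { [F → y . X], [X → . + + +], [X → . b] }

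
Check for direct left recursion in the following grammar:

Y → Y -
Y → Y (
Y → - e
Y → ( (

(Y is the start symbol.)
Yes, Y is left-recursive

Direct left recursion occurs when N → N α for some non-terminal N (the right-hand side begins with the left-hand side itself).

Y → Y -: LEFT RECURSIVE (starts with Y)
Y → Y (: LEFT RECURSIVE (starts with Y)
Y → - e: starts with '-'
Y → ( (: starts with '('

The grammar has direct left recursion on: Y.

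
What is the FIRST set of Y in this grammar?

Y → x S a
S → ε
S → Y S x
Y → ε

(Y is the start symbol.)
{ 'x', ε }

To compute FIRST(Y), examine every production with Y on the left-hand side, reading each right-hand side left to right until a non-nullable symbol is reached.

From Y → x S a:
  - x is a terminal: add 'x' and stop
From Y → ε:
  - ε-production, so ε ∈ FIRST(Y)

Collecting: FIRST(Y) = { 'x', ε }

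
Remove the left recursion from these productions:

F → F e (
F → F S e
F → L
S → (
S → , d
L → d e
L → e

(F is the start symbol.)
F is directly left-recursive. The standard transformation for
  A → A α₁ | ... | A α_m | β₁ | ... | β_n
is
  A  → β₁ A' | ... | β_n A'
  A' → α₁ A' | ... | α_m A' | ε

F → L becomes F → L F'
F → F e ( becomes F' → e ( F'
F → F S e becomes F' → S e F'
Add F' → ε

Productions for other non-terminals are unchanged:
  S → (
  S → , d
  L → d e
  L → e

Resulting grammar:
F → L F'
F' → e ( F'
F' → S e F'
F' → ε
S → (
S → , d
L → d e
L → e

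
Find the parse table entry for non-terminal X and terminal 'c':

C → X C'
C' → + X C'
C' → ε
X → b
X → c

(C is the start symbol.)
X → c

To find M[X, 'c'], we find productions for X where 'c' is in the predict set (PREDICT(N → α) = (FIRST(α) \ {ε}) ∪ (FOLLOW(N) if α ⇒* ε)).

X → b: PREDICT = { 'b' }
X → c: PREDICT = { 'c' }
  'c' is in predict set, so this production goes in M[X, 'c']

M[X, 'c'] = X → c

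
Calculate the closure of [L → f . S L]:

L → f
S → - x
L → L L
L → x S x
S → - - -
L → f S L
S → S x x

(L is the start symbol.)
{ [L → f . S L], [S → . - - -], [S → . - x], [S → . S x x] }

To compute CLOSURE, for each item [A → α.Bβ] where B is a non-terminal, add [B → .γ] for all productions B → γ; repeat for the newly added items until nothing changes.

Start with: [L → f . S L]
  [L → f . S L] has the dot before S: add [S → . - x], [S → . - - -], [S → . S x x]
No further items can be added.

CLOSURE = { [L → f . S L], [S → . - - -], [S → . - x], [S → . S x x] }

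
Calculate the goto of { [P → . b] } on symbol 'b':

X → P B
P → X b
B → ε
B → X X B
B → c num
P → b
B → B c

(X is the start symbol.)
{ [P → b .] }

GOTO(I, 'b') = CLOSURE({ [A → αX.β] : [A → α.Xβ] ∈ I, X = 'b' })

Items with dot before 'b', with the dot advanced:
  [P → . b] → [P → b .]
Closure adds nothing (no advanced item has the dot before a non-terminal).

GOTO = { [P → b .] }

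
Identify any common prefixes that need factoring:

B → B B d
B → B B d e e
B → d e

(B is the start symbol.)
Yes, B has productions with common prefix 'B B d'

Left-factoring is needed when two productions for the same non-terminal
share a common prefix on the right-hand side.

Productions for B:
  B → B B d
  B → B B d e e
  B → d e

Found common prefix 'B B d' in productions for B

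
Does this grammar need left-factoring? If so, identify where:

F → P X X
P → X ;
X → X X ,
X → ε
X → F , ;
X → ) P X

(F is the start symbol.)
No, left-factoring is not needed

Left-factoring is needed when two productions for the same non-terminal
share a common prefix on the right-hand side.

Productions for X:
  X → X X ,
  X → ε
  X → F , ;
  X → ) P X

No common prefixes found.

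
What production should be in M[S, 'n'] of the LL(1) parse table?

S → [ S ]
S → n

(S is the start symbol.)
S → n

To find M[S, 'n'], we find productions for S where 'n' is in the predict set (PREDICT(N → α) = (FIRST(α) \ {ε}) ∪ (FOLLOW(N) if α ⇒* ε)).

S → [ S ]: PREDICT = { '[' }
S → n: PREDICT = { 'n' }
  'n' is in predict set, so this production goes in M[S, 'n']

M[S, 'n'] = S → n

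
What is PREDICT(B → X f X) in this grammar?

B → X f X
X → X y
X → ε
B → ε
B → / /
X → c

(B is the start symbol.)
{ 'c', 'f', 'y' }

PREDICT(B → X f X) = (FIRST(RHS) \ {ε}) ∪ (FOLLOW(B) if ε ∈ FIRST(RHS), i.e. RHS ⇒* ε)
FIRST(X) = { 'c', 'y', ε }
FIRST(X f X) = { 'c', 'f', 'y' }
ε ∉ FIRST(X f X), so FOLLOW(B) is not added.
PREDICT(B → X f X) = { 'c', 'f', 'y' }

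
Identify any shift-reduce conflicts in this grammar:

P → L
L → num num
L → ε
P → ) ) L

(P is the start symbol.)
Augment with P' → P and build the canonical LR(0) collection (I0 = CLOSURE({[P' → . P]}), then GOTO on every symbol after a dot until no new states appear). It has 8 states:
  I0: { [L → . num num], [L → .], [P → . ) ) L], [P → . L], [P' → . P] }  — shift, reduce
  I1: { [P → ) . ) L] }  — shift
  I2: { [P → L .] }  — reduce
  I3: { [P' → P .] }  — accept
  I4: { [L → num . num] }  — shift
  I5: { [L → num num .] }  — reduce
  I6: { [L → . num num], [L → .], [P → ) ) . L] }  — shift, reduce
  I7: { [P → ) ) L .] }  — reduce

I0 contains reduce item [L → .] and shift items [L → . num num], [P → . ) ) L] — shift-reduce conflict.
I6 contains reduce item [L → .] and shift item [L → . num num] — shift-reduce conflict.

Answer: Yes — I0: [L → .] vs [L → . num num]; I6: [L → .] vs [L → . num num]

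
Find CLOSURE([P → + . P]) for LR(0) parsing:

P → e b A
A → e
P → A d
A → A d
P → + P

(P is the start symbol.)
Start with: [P → + . P]
  [P → + . P] has the dot before P: add [P → . e b A], [P → . A d], [P → . + P]
  [P → . A d] has the dot before A: add [A → . e], [A → . A d]
No further items can be added.

CLOSURE = { [A → . A d], [A → . e], [P → + . P], [P → . + P], [P → . A d], [P → . e b A] }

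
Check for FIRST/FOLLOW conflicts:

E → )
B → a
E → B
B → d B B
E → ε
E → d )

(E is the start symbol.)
No FIRST/FOLLOW conflicts.

A FIRST/FOLLOW conflict occurs when a non-terminal N has a nullable alternative N → β (β ⇒* ε) and another alternative N → α with FIRST(α) ∩ FOLLOW(N) ≠ ∅: on such a lookahead the parser cannot decide between expanding α and letting N vanish via β.

Nullable non-terminals: E.
FIRST sets used below: FIRST(B) = { 'a', 'd' }

E: nullable alternative(s) E → ε; FOLLOW(E) = { $ }
  E → ): FIRST \ {ε} = { ')' } — disjoint from FOLLOW(E)
  E → B: FIRST \ {ε} = { 'a', 'd' } — disjoint from FOLLOW(E)
  E → ε: FIRST \ {ε} = { } — this is the only nullable alternative, skip
  E → d ): FIRST \ {ε} = { 'd' } — disjoint from FOLLOW(E)

B has no nullable alternative, so no FIRST/FOLLOW check is needed there.

No FIRST/FOLLOW conflicts found.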